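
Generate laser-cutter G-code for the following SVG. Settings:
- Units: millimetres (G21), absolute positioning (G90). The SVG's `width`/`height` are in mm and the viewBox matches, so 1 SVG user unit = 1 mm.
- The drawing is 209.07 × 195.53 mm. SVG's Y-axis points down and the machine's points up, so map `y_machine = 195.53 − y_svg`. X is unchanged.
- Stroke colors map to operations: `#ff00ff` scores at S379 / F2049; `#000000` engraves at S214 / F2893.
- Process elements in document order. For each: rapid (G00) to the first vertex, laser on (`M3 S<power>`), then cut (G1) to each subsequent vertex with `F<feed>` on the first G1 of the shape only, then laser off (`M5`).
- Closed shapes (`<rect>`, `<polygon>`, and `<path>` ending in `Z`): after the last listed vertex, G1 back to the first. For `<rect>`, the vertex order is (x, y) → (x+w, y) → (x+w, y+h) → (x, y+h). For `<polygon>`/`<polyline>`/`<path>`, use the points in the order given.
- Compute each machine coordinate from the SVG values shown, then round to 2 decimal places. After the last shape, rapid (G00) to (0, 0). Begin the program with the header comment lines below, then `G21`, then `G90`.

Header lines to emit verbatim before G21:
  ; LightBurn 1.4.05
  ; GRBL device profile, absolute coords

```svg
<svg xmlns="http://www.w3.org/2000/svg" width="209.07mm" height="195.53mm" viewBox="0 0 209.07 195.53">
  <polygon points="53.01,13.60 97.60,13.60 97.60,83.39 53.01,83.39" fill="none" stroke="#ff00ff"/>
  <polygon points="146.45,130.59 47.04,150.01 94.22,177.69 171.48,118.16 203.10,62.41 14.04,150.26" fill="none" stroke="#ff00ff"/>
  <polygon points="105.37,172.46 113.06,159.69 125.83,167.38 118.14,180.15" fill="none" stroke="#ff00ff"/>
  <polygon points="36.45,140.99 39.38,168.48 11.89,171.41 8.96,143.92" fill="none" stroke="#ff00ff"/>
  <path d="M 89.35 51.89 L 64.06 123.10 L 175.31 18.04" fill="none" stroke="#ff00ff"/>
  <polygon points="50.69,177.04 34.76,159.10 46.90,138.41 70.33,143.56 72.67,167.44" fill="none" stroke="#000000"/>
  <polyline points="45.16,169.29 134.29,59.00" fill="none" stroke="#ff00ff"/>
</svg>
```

; LightBurn 1.4.05
; GRBL device profile, absolute coords
G21
G90
G00 X53.01 Y181.93
M3 S379
G1 X97.60 Y181.93 F2049
G1 X97.60 Y112.14
G1 X53.01 Y112.14
G1 X53.01 Y181.93
M5
G00 X146.45 Y64.94
M3 S379
G1 X47.04 Y45.52 F2049
G1 X94.22 Y17.84
G1 X171.48 Y77.37
G1 X203.10 Y133.12
G1 X14.04 Y45.27
G1 X146.45 Y64.94
M5
G00 X105.37 Y23.07
M3 S379
G1 X113.06 Y35.84 F2049
G1 X125.83 Y28.15
G1 X118.14 Y15.38
G1 X105.37 Y23.07
M5
G00 X36.45 Y54.54
M3 S379
G1 X39.38 Y27.05 F2049
G1 X11.89 Y24.12
G1 X8.96 Y51.61
G1 X36.45 Y54.54
M5
G00 X89.35 Y143.64
M3 S379
G1 X64.06 Y72.43 F2049
G1 X175.31 Y177.49
M5
G00 X50.69 Y18.49
M3 S214
G1 X34.76 Y36.43 F2893
G1 X46.90 Y57.12
G1 X70.33 Y51.97
G1 X72.67 Y28.09
G1 X50.69 Y18.49
M5
G00 X45.16 Y26.24
M3 S379
G1 X134.29 Y136.53 F2049
M5
G00 X0.00 Y0.00

1 u = 1 mm; y_m = 195.53 − y.

[1] `<polygon>` rectangle, #ff00ff→score S379 F2049: (53.01,181.93) → (97.60,181.93) → (97.60,112.14) → (53.01,112.14) → (53.01,181.93) (closed)

[2] `<polygon>` closed polygon, #ff00ff→score S379 F2049: (146.45,64.94) → (47.04,45.52) → (94.22,17.84) → (171.48,77.37) → (203.10,133.12) → (14.04,45.27) → (146.45,64.94) (closed)

[3] `<polygon>` regular polygon, #ff00ff→score S379 F2049: (105.37,23.07) → (113.06,35.84) → (125.83,28.15) → (118.14,15.38) → (105.37,23.07) (closed)

[4] `<polygon>` regular polygon, #ff00ff→score S379 F2049: (36.45,54.54) → (39.38,27.05) → (11.89,24.12) → (8.96,51.61) → (36.45,54.54) (closed)

[5] `<path>` open polyline, #ff00ff→score S379 F2049: (89.35,143.64) → (64.06,72.43) → (175.31,177.49)

[6] `<polygon>` regular polygon, #000000→engrave S214 F2893: (50.69,18.49) → (34.76,36.43) → (46.90,57.12) → (70.33,51.97) → (72.67,28.09) → (50.69,18.49) (closed)

[7] `<polyline>` line segment, #ff00ff→score S379 F2049: (45.16,26.24) → (134.29,136.53)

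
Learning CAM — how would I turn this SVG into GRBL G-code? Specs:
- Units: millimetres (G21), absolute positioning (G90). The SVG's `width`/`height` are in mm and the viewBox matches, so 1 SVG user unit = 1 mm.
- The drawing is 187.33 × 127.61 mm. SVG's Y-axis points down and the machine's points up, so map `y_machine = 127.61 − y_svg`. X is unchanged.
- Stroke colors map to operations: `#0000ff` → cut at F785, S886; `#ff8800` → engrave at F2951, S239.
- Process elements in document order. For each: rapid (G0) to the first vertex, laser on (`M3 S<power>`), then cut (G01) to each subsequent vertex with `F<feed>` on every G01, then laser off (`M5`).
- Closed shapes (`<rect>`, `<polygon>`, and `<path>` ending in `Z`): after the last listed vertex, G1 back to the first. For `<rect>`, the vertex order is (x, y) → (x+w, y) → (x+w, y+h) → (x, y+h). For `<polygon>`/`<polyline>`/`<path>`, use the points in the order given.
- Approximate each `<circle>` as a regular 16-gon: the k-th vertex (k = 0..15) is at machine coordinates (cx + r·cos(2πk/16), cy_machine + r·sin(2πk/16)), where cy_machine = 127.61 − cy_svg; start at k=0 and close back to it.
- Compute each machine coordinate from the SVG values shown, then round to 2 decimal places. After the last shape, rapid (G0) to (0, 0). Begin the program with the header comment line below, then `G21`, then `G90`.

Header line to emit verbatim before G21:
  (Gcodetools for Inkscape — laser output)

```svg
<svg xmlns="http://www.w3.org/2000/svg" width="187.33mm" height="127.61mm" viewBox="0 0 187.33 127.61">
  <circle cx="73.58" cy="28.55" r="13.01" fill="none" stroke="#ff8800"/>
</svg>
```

viewBox `0 0 187.33 127.61` with mm width/height → 1 unit = 1 mm. Flip: y_m = 127.61 − y_svg.

**Shape 1** — `<circle>` circle, stroke `#ff8800` → engrave (S239, F2951). Machine vertices: (86.59,99.06) → (85.60,104.04) → (82.78,108.26) → (78.56,111.08) → (73.58,112.07) → (68.60,111.08) → (64.38,108.26) → (61.56,104.04) → (60.57,99.06) → (61.56,94.08) → (64.38,89.86) → (68.60,87.04) → (73.58,86.05) → (78.56,87.04) → (82.78,89.86) → (85.60,94.08) → (86.59,99.06). Closed: final G1 returns to the first vertex.

(Gcodetools for Inkscape — laser output)
G21
G90
G0 X86.59 Y99.06
M3 S239
G01 X85.60 Y104.04 F2951
G01 X82.78 Y108.26 F2951
G01 X78.56 Y111.08 F2951
G01 X73.58 Y112.07 F2951
G01 X68.60 Y111.08 F2951
G01 X64.38 Y108.26 F2951
G01 X61.56 Y104.04 F2951
G01 X60.57 Y99.06 F2951
G01 X61.56 Y94.08 F2951
G01 X64.38 Y89.86 F2951
G01 X68.60 Y87.04 F2951
G01 X73.58 Y86.05 F2951
G01 X78.56 Y87.04 F2951
G01 X82.78 Y89.86 F2951
G01 X85.60 Y94.08 F2951
G01 X86.59 Y99.06 F2951
M5
G0 X0.00 Y0.00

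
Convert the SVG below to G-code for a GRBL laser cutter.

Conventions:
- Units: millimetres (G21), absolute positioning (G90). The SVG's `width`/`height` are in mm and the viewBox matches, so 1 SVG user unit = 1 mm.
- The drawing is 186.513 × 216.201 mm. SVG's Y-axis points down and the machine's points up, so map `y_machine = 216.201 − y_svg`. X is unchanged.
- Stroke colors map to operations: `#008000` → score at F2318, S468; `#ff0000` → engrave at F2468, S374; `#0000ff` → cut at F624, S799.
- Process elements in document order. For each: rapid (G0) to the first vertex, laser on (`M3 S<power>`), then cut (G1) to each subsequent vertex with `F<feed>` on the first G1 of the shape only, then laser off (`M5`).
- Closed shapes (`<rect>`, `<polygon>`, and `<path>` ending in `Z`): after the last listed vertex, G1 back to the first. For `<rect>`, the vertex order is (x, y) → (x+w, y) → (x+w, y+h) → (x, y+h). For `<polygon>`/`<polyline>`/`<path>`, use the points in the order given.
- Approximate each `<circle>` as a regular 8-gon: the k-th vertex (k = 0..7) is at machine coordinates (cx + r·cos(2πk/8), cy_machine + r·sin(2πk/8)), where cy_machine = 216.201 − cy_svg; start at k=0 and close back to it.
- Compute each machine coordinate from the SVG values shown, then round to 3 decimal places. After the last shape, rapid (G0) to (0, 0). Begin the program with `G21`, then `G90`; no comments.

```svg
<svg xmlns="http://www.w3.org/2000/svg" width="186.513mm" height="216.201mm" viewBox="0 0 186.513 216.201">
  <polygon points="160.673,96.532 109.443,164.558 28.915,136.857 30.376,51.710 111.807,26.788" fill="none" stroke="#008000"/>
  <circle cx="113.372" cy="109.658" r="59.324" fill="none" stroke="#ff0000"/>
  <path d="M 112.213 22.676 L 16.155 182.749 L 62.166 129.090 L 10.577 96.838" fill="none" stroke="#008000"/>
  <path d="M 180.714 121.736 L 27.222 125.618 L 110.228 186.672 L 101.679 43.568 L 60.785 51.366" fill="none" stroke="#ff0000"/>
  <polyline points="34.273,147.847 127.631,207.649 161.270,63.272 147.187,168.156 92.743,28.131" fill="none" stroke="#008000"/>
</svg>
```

Since the viewBox matches the mm dimensions, user units are millimetres directly. The only transform is the Y-flip y_m = 216.201 − y_svg.

Shape 1 is a regular polygon drawn with `<polygon>`. Its stroke #008000 means score at S468, F2318. After flipping Y the toolpath is (160.673,119.669) → (109.443,51.643) → (28.915,79.344) → (30.376,164.491) → (111.807,189.413) → (160.673,119.669), returning to the start.

Shape 2 is a circle drawn with `<circle>`. Its stroke #ff0000 means engrave at S374, F2468. After flipping Y the toolpath is (172.696,106.543) → (155.320,148.491) → (113.372,165.867) → (71.424,148.491) → (54.048,106.543) → (71.424,64.595) → (113.372,47.219) → (155.320,64.595) → (172.696,106.543), returning to the start.

Shape 3 is a open polyline drawn with `<path>`. Its stroke #008000 means score at S468, F2318. After flipping Y the toolpath is (112.213,193.525) → (16.155,33.452) → (62.166,87.111) → (10.577,119.363).

Shape 4 is a open polyline drawn with `<path>`. Its stroke #ff0000 means engrave at S374, F2468. After flipping Y the toolpath is (180.714,94.465) → (27.222,90.583) → (110.228,29.529) → (101.679,172.633) → (60.785,164.835).

Shape 5 is a open polyline drawn with `<polyline>`. Its stroke #008000 means score at S468, F2318. After flipping Y the toolpath is (34.273,68.354) → (127.631,8.552) → (161.270,152.929) → (147.187,48.045) → (92.743,188.070).

G21
G90
G0 X160.673 Y119.669
M3 S468
G1 X109.443 Y51.643 F2318
G1 X28.915 Y79.344
G1 X30.376 Y164.491
G1 X111.807 Y189.413
G1 X160.673 Y119.669
M5
G0 X172.696 Y106.543
M3 S374
G1 X155.320 Y148.491 F2468
G1 X113.372 Y165.867
G1 X71.424 Y148.491
G1 X54.048 Y106.543
G1 X71.424 Y64.595
G1 X113.372 Y47.219
G1 X155.320 Y64.595
G1 X172.696 Y106.543
M5
G0 X112.213 Y193.525
M3 S468
G1 X16.155 Y33.452 F2318
G1 X62.166 Y87.111
G1 X10.577 Y119.363
M5
G0 X180.714 Y94.465
M3 S374
G1 X27.222 Y90.583 F2468
G1 X110.228 Y29.529
G1 X101.679 Y172.633
G1 X60.785 Y164.835
M5
G0 X34.273 Y68.354
M3 S468
G1 X127.631 Y8.552 F2318
G1 X161.270 Y152.929
G1 X147.187 Y48.045
G1 X92.743 Y188.070
M5
G0 X0.000 Y0.000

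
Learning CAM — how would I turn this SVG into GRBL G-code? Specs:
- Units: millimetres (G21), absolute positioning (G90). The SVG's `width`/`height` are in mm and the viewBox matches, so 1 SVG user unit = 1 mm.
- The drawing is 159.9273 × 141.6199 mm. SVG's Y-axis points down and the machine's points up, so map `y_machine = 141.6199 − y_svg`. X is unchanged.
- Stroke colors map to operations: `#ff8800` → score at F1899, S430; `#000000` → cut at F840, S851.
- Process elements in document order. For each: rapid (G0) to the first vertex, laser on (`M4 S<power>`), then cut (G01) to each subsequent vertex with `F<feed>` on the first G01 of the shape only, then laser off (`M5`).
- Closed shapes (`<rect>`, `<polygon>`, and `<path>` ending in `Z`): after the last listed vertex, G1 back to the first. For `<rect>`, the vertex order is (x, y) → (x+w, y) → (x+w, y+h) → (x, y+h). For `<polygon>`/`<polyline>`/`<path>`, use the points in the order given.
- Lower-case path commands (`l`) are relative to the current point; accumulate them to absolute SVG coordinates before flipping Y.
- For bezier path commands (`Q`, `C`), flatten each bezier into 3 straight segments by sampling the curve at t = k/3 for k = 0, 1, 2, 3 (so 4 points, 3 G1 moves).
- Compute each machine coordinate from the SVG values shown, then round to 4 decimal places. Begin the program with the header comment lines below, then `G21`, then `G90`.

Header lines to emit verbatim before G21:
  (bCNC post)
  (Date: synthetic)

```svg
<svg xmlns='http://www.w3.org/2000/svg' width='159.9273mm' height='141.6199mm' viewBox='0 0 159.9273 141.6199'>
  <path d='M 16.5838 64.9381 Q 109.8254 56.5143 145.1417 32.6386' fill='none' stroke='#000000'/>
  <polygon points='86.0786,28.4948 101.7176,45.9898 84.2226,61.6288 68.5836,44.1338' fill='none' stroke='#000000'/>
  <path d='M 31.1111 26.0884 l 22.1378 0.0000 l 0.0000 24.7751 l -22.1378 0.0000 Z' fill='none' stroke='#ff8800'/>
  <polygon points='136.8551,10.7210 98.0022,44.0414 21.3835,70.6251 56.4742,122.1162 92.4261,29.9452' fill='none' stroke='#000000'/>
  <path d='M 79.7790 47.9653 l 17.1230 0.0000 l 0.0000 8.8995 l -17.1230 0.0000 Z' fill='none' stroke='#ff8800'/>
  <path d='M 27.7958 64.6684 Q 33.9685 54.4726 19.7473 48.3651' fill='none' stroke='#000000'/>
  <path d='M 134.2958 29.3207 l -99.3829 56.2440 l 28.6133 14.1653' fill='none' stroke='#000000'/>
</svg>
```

(bCNC post)
(Date: synthetic)
G21
G90
G0 X16.5838 Y76.6818
M4 S851
G01 X72.3087 Y84.0145 F840
G01 X115.1614 Y94.7810
G01 X145.1417 Y108.9813
M5
G0 X86.0786 Y113.1251
M4 S851
G01 X101.7176 Y95.6301 F840
G01 X84.2226 Y79.9911
G01 X68.5836 Y97.4861
G01 X86.0786 Y113.1251
M5
G0 X31.1111 Y115.5315
M4 S430
G01 X53.2489 Y115.5315 F1899
G01 X53.2489 Y90.7564
G01 X31.1111 Y90.7564
G01 X31.1111 Y115.5315
M5
G0 X136.8551 Y130.8989
M4 S851
G01 X98.0022 Y97.5785 F840
G01 X21.3835 Y70.9948
G01 X56.4742 Y19.5037
G01 X92.4261 Y111.6747
G01 X136.8551 Y130.8989
M5
G0 X79.7790 Y93.6546
M4 S430
G01 X96.9020 Y93.6546 F1899
G01 X96.9020 Y84.7551
G01 X79.7790 Y84.7551
G01 X79.7790 Y93.6546
M5
G0 X27.7958 Y76.9515
M4 S851
G01 X29.6449 Y83.2944 F840
G01 X26.9621 Y88.7289
G01 X19.7473 Y93.2548
M5
G0 X134.2958 Y112.2992
M4 S851
G01 X34.9129 Y56.0552 F840
G01 X63.5262 Y41.8899
M5

viewBox `0 0 159.9273 141.6199` with mm width/height → 1 unit = 1 mm. Flip: y_m = 141.6199 − y_svg.

**Shape 1** — `<path>` quadratic bezier, stroke `#000000` → cut (S851, F840). Control points (SVG): P0=(16.5838,64.9381), P1=(109.8254,56.5143), P2=(145.1417,32.6386); sampled at t=k/3. Machine vertices: (16.5838,76.6818) → (72.3087,84.0145) → (115.1614,94.7810) → (145.1417,108.9813). Open path.

**Shape 2** — `<polygon>` regular polygon, stroke `#000000` → cut (S851, F840). Machine vertices: (86.0786,113.1251) → (101.7176,95.6301) → (84.2226,79.9911) → (68.5836,97.4861) → (86.0786,113.1251). Closed: final G1 returns to the first vertex.

**Shape 3** — `<path>` rectangle, stroke `#ff8800` → score (S430, F1899). Machine vertices: (31.1111,115.5315) → (53.2489,115.5315) → (53.2489,90.7564) → (31.1111,90.7564) → (31.1111,115.5315). Closed: final G1 returns to the first vertex.

**Shape 4** — `<polygon>` closed polygon, stroke `#000000` → cut (S851, F840). Machine vertices: (136.8551,130.8989) → (98.0022,97.5785) → (21.3835,70.9948) → (56.4742,19.5037) → (92.4261,111.6747) → (136.8551,130.8989). Closed: final G1 returns to the first vertex.

**Shape 5** — `<path>` rectangle, stroke `#ff8800` → score (S430, F1899). Machine vertices: (79.7790,93.6546) → (96.9020,93.6546) → (96.9020,84.7551) → (79.7790,84.7551) → (79.7790,93.6546). Closed: final G1 returns to the first vertex.

**Shape 6** — `<path>` quadratic bezier, stroke `#000000` → cut (S851, F840). Control points (SVG): P0=(27.7958,64.6684), P1=(33.9685,54.4726), P2=(19.7473,48.3651); sampled at t=k/3. Machine vertices: (27.7958,76.9515) → (29.6449,83.2944) → (26.9621,88.7289) → (19.7473,93.2548). Open path.

**Shape 7** — `<path>` open polyline, stroke `#000000` → cut (S851, F840). Machine vertices: (134.2958,112.2992) → (34.9129,56.0552) → (63.5262,41.8899). Open path.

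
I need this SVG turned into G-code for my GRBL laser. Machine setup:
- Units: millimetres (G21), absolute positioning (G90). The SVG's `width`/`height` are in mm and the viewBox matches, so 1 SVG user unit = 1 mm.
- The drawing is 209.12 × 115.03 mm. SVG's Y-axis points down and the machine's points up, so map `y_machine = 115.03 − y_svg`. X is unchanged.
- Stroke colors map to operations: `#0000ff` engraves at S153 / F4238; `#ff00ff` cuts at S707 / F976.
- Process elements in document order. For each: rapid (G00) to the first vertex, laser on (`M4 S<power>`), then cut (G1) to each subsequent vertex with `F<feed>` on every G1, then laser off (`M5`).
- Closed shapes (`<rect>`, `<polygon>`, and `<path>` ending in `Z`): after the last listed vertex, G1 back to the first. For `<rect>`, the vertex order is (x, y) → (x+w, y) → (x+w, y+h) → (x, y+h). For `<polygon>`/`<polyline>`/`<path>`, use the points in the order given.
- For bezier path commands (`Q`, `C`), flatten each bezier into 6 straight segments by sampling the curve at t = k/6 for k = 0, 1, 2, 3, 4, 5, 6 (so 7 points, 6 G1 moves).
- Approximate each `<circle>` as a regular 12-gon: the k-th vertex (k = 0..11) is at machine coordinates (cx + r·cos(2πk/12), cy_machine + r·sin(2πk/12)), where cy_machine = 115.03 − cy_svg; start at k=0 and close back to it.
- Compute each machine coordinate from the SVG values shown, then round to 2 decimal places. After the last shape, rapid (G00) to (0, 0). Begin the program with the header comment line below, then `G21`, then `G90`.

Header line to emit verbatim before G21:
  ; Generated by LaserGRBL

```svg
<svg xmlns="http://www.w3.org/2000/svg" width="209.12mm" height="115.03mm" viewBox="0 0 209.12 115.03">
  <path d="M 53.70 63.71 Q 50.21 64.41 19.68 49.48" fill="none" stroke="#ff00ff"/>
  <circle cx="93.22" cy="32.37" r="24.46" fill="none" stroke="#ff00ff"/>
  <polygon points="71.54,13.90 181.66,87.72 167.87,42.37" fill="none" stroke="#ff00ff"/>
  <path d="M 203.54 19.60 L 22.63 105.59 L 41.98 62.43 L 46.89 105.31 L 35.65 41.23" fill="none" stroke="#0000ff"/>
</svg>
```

; Generated by LaserGRBL
G21
G90
G00 X53.70 Y51.32
M4 S707
G1 X51.79 Y51.52 F976
G1 X48.37 Y52.59 F976
G1 X43.45 Y54.53 F976
G1 X37.03 Y57.33 F976
G1 X29.11 Y61.01 F976
G1 X19.68 Y65.55 F976
M5
G00 X117.68 Y82.66
M4 S707
G1 X114.40 Y94.89 F976
G1 X105.45 Y103.84 F976
G1 X93.22 Y107.12 F976
G1 X80.99 Y103.84 F976
G1 X72.04 Y94.89 F976
G1 X68.76 Y82.66 F976
G1 X72.04 Y70.43 F976
G1 X80.99 Y61.48 F976
G1 X93.22 Y58.20 F976
G1 X105.45 Y61.48 F976
G1 X114.40 Y70.43 F976
G1 X117.68 Y82.66 F976
M5
G00 X71.54 Y101.13
M4 S707
G1 X181.66 Y27.31 F976
G1 X167.87 Y72.66 F976
G1 X71.54 Y101.13 F976
M5
G00 X203.54 Y95.43
M4 S153
G1 X22.63 Y9.44 F4238
G1 X41.98 Y52.60 F4238
G1 X46.89 Y9.72 F4238
G1 X35.65 Y73.80 F4238
M5
G00 X0.00 Y0.00

viewBox `0 0 209.12 115.03` with mm width/height → 1 unit = 1 mm. Flip: y_m = 115.03 − y_svg.

**Shape 1** — `<path>` quadratic bezier, stroke `#ff00ff` → cut (S707, F976). Control points (SVG): P0=(53.70,63.71), P1=(50.21,64.41), P2=(19.68,49.48); sampled at t=k/6. Machine vertices: (53.70,51.32) → (51.79,51.52) → (48.37,52.59) → (43.45,54.53) → (37.03,57.33) → (29.11,61.01) → (19.68,65.55). Open path.

**Shape 2** — `<circle>` circle, stroke `#ff00ff` → cut (S707, F976). Machine vertices: (117.68,82.66) → (114.40,94.89) → (105.45,103.84) → (93.22,107.12) → (80.99,103.84) → (72.04,94.89) → (68.76,82.66) → (72.04,70.43) → (80.99,61.48) → (93.22,58.20) → (105.45,61.48) → (114.40,70.43) → (117.68,82.66). Closed: final G1 returns to the first vertex.

**Shape 3** — `<polygon>` closed polygon, stroke `#ff00ff` → cut (S707, F976). Machine vertices: (71.54,101.13) → (181.66,27.31) → (167.87,72.66) → (71.54,101.13). Closed: final G1 returns to the first vertex.

**Shape 4** — `<path>` open polyline, stroke `#0000ff` → engrave (S153, F4238). Machine vertices: (203.54,95.43) → (22.63,9.44) → (41.98,52.60) → (46.89,9.72) → (35.65,73.80). Open path.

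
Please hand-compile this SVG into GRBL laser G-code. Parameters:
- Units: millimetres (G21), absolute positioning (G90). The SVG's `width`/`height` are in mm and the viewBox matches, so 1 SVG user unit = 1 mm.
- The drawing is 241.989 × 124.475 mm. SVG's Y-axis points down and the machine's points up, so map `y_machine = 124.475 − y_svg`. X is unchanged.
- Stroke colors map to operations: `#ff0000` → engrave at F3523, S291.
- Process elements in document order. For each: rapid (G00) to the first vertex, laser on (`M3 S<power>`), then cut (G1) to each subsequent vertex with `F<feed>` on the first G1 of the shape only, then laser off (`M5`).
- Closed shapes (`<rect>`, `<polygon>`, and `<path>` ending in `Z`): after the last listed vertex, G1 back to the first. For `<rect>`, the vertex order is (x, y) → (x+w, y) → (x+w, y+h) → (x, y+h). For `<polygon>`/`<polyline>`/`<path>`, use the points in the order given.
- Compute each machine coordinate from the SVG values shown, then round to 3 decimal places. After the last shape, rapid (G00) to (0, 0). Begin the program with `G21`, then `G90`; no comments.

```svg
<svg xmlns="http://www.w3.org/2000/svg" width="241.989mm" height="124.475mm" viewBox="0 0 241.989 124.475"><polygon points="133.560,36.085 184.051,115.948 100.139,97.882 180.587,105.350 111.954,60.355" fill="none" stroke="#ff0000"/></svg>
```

1 u = 1 mm; y_m = 124.475 − y.

[1] `<polygon>` closed polygon, #ff0000→engrave S291 F3523: (133.560,88.390) → (184.051,8.527) → (100.139,26.593) → (180.587,19.125) → (111.954,64.120) → (133.560,88.390) (closed)

G21
G90
G00 X133.560 Y88.390
M3 S291
G1 X184.051 Y8.527 F3523
G1 X100.139 Y26.593
G1 X180.587 Y19.125
G1 X111.954 Y64.120
G1 X133.560 Y88.390
M5
G00 X0.000 Y0.000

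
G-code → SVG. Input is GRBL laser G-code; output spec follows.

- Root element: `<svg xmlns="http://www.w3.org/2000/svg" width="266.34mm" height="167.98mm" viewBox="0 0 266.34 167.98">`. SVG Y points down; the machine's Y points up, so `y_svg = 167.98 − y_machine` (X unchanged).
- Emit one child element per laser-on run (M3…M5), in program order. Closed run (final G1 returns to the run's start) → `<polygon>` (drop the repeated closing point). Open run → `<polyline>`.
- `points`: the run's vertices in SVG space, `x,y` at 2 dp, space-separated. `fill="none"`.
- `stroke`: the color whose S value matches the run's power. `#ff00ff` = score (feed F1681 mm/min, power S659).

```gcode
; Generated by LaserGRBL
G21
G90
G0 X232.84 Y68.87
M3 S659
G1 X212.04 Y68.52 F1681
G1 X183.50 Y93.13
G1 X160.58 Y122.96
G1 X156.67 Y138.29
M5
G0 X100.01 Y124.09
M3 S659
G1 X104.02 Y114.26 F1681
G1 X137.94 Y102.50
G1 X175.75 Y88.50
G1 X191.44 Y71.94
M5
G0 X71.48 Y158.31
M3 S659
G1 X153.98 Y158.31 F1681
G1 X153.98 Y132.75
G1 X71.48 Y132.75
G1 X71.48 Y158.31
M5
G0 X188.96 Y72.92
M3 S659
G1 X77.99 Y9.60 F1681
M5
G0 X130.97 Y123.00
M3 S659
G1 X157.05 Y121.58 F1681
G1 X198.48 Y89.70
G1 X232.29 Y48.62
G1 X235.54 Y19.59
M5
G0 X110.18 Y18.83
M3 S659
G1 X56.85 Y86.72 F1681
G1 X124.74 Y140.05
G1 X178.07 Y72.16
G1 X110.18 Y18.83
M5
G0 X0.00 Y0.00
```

<svg xmlns="http://www.w3.org/2000/svg" width="266.34mm" height="167.98mm" viewBox="0 0 266.34 167.98">
  <polyline points="232.84,99.11 212.04,99.46 183.50,74.85 160.58,45.02 156.67,29.69" fill="none" stroke="#ff00ff"/>
  <polyline points="100.01,43.89 104.02,53.72 137.94,65.48 175.75,79.48 191.44,96.04" fill="none" stroke="#ff00ff"/>
  <polygon points="71.48,9.67 153.98,9.67 153.98,35.23 71.48,35.23" fill="none" stroke="#ff00ff"/>
  <polyline points="188.96,95.06 77.99,158.38" fill="none" stroke="#ff00ff"/>
  <polyline points="130.97,44.98 157.05,46.40 198.48,78.28 232.29,119.36 235.54,148.39" fill="none" stroke="#ff00ff"/>
  <polygon points="110.18,149.15 56.85,81.26 124.74,27.93 178.07,95.82" fill="none" stroke="#ff00ff"/>
</svg>

Machine Y-up, SVG Y-down with viewBox height 167.98, so y_svg = 167.98 − y_machine; X carries over. Every run uses S659, so all elements get stroke `#ff00ff` (score).

Run 1: The run is open, so emit a `<polyline>` with points (Y-flipped): 232.84,99.11 212.04,99.46 183.50,74.85 160.58,45.02 156.67,29.69.

Run 2: The run is open, so emit a `<polyline>` with points (Y-flipped): 100.01,43.89 104.02,53.72 137.94,65.48 175.75,79.48 191.44,96.04.

Run 3: The run returns to its start, so emit a `<polygon>` with points (Y-flipped): 71.48,9.67 153.98,9.67 153.98,35.23 71.48,35.23.

Run 4: The run is open, so emit a `<polyline>` with points (Y-flipped): 188.96,95.06 77.99,158.38.

Run 5: The run is open, so emit a `<polyline>` with points (Y-flipped): 130.97,44.98 157.05,46.40 198.48,78.28 232.29,119.36 235.54,148.39.

Run 6: The run returns to its start, so emit a `<polygon>` with points (Y-flipped): 110.18,149.15 56.85,81.26 124.74,27.93 178.07,95.82.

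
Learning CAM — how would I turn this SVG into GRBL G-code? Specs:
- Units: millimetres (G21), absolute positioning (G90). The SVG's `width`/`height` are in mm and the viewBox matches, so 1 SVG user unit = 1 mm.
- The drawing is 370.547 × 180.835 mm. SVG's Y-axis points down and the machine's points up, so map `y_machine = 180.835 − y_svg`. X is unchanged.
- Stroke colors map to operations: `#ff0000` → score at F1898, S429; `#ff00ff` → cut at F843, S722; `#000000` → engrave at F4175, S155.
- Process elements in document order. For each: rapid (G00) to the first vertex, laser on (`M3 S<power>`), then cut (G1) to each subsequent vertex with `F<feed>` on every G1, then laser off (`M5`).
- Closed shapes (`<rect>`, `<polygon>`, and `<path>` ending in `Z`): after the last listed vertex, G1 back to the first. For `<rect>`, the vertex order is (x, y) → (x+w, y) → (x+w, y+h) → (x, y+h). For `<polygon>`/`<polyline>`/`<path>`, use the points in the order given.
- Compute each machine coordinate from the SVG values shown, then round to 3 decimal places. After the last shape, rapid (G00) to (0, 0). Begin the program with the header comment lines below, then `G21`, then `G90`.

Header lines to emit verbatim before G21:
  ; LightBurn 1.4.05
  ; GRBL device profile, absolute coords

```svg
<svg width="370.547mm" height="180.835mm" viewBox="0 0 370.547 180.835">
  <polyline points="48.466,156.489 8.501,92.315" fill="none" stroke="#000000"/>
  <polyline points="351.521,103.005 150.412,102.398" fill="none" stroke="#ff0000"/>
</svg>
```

; LightBurn 1.4.05
; GRBL device profile, absolute coords
G21
G90
G00 X48.466 Y24.346
M3 S155
G1 X8.501 Y88.520 F4175
M5
G00 X351.521 Y77.830
M3 S429
G1 X150.412 Y78.437 F1898
M5
G00 X0.000 Y0.000

1 u = 1 mm; y_m = 180.835 − y.

[1] `<polyline>` line segment, #000000→engrave S155 F4175: (48.466,24.346) → (8.501,88.520)

[2] `<polyline>` line segment, #ff0000→score S429 F1898: (351.521,77.830) → (150.412,78.437)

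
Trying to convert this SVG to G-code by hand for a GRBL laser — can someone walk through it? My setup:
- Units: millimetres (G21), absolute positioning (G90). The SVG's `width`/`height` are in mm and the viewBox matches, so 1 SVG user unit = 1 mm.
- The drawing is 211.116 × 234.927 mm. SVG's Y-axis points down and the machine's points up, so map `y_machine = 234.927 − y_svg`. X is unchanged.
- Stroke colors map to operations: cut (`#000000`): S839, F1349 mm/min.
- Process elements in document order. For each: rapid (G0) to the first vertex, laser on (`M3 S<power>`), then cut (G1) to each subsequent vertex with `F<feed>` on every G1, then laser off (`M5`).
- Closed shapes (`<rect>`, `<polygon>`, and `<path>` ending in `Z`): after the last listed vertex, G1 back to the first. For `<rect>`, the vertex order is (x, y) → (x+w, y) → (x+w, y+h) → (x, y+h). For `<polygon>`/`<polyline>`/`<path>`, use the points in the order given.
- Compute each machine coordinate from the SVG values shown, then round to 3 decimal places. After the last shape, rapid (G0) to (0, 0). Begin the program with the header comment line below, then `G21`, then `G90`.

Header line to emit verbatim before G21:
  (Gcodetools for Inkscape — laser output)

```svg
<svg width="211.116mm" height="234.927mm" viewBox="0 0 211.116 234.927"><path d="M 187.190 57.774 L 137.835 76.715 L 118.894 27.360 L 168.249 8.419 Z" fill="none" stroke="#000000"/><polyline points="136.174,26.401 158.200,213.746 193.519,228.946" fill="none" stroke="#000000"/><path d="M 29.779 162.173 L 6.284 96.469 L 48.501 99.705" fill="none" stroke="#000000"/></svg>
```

(Gcodetools for Inkscape — laser output)
G21
G90
G0 X187.190 Y177.153
M3 S839
G1 X137.835 Y158.212 F1349
G1 X118.894 Y207.567 F1349
G1 X168.249 Y226.508 F1349
G1 X187.190 Y177.153 F1349
M5
G0 X136.174 Y208.526
M3 S839
G1 X158.200 Y21.181 F1349
G1 X193.519 Y5.981 F1349
M5
G0 X29.779 Y72.754
M3 S839
G1 X6.284 Y138.458 F1349
G1 X48.501 Y135.222 F1349
M5
G0 X0.000 Y0.000

1 u = 1 mm; y_m = 234.927 − y.

[1] `<path>` regular polygon, #000000→cut S839 F1349: (187.190,177.153) → (137.835,158.212) → (118.894,207.567) → (168.249,226.508) → (187.190,177.153) (closed)

[2] `<polyline>` open polyline, #000000→cut S839 F1349: (136.174,208.526) → (158.200,21.181) → (193.519,5.981)

[3] `<path>` open polyline, #000000→cut S839 F1349: (29.779,72.754) → (6.284,138.458) → (48.501,135.222)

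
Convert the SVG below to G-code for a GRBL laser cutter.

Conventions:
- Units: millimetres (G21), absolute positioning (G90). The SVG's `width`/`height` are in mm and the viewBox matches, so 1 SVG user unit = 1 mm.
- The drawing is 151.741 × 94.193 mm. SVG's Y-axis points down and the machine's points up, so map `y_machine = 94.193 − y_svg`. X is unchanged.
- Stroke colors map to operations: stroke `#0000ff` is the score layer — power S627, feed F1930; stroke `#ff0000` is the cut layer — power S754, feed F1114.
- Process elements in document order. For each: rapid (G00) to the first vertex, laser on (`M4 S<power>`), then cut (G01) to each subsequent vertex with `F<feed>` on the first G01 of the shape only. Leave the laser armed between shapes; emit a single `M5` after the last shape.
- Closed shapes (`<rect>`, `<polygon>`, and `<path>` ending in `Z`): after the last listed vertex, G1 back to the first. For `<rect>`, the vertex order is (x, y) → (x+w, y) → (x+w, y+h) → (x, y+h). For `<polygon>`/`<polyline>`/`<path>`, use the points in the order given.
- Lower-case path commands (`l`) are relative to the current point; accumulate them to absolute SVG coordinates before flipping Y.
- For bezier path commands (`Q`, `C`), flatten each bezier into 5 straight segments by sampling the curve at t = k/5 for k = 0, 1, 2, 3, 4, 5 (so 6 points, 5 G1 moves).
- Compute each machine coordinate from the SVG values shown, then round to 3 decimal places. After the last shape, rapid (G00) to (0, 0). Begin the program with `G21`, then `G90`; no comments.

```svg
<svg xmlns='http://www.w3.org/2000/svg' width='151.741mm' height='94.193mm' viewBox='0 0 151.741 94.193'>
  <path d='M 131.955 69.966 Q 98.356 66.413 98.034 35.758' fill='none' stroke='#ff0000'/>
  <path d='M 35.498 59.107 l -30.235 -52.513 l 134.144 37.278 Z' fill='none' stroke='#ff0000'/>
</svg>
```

1 u = 1 mm; y_m = 94.193 − y.

[1] `<path>` quadratic bezier, #ff0000→cut S754 F1114: (131.955,24.227) → (119.846,26.732) → (110.400,31.406) → (103.616,38.247) → (99.494,47.257) → (98.034,58.435)

[2] `<path>` closed polygon, #ff0000→cut S754 F1114: (35.498,35.086) → (5.263,87.599) → (139.407,50.321) → (35.498,35.086) (closed)

G21
G90
G00 X131.955 Y24.227
M4 S754
G01 X119.846 Y26.732 F1114
G01 X110.400 Y31.406
G01 X103.616 Y38.247
G01 X99.494 Y47.257
G01 X98.034 Y58.435
G00 X35.498 Y35.086
M4 S754
G01 X5.263 Y87.599 F1114
G01 X139.407 Y50.321
G01 X35.498 Y35.086
M5
G00 X0.000 Y0.000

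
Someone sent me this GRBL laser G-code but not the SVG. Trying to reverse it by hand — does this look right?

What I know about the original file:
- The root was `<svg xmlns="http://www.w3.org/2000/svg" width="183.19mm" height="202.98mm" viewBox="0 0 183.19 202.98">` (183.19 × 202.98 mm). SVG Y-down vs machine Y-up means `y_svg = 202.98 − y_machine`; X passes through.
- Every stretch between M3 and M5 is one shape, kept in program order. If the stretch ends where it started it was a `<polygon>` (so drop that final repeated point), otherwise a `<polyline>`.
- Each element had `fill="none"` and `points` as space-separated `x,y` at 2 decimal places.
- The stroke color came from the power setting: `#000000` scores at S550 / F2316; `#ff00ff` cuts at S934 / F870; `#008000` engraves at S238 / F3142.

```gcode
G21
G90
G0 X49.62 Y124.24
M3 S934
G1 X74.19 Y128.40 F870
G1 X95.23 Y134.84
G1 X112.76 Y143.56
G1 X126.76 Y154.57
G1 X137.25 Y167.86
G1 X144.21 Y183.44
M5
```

y_svg = 202.98 − y_m. Every run uses S934, so all elements get stroke `#ff00ff` (cut).

[1] open run; points: 49.62,78.74 74.19,74.58 95.23,68.14 112.76,59.42 126.76,48.41 137.25,35.12 144.21,19.54

<svg xmlns="http://www.w3.org/2000/svg" width="183.19mm" height="202.98mm" viewBox="0 0 183.19 202.98">
  <polyline points="49.62,78.74 74.19,74.58 95.23,68.14 112.76,59.42 126.76,48.41 137.25,35.12 144.21,19.54" fill="none" stroke="#ff00ff"/>
</svg>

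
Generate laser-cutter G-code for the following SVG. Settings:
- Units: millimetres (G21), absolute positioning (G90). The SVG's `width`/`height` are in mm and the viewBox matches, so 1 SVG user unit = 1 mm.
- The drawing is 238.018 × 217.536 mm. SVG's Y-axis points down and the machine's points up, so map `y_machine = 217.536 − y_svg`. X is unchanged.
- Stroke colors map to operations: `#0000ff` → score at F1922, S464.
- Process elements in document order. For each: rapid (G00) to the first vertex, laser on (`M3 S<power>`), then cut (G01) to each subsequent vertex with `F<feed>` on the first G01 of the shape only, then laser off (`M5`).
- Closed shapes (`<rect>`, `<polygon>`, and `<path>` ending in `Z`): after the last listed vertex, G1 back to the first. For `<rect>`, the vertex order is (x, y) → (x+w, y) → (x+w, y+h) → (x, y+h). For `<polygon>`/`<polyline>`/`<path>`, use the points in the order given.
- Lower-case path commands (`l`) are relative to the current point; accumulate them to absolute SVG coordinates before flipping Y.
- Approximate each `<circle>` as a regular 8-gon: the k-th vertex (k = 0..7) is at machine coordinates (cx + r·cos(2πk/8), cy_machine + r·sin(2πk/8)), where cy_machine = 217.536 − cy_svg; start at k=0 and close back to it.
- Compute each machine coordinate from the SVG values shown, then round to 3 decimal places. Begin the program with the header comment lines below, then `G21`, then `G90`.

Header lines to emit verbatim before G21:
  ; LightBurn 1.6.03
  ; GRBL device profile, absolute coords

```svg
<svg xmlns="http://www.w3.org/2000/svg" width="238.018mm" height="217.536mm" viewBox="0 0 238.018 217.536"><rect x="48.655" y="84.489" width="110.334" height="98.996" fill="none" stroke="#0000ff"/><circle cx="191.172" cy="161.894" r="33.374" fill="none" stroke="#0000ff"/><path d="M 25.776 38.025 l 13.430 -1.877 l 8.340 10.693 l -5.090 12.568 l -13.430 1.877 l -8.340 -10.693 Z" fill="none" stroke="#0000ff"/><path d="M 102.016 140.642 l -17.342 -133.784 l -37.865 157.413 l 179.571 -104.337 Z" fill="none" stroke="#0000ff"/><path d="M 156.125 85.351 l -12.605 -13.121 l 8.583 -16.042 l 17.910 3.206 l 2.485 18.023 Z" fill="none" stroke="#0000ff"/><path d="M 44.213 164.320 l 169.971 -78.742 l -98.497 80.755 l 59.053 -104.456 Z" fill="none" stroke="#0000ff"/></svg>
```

; LightBurn 1.6.03
; GRBL device profile, absolute coords
G21
G90
G00 X48.655 Y133.047
M3 S464
G01 X158.989 Y133.047 F1922
G01 X158.989 Y34.051
G01 X48.655 Y34.051
G01 X48.655 Y133.047
M5
G00 X224.546 Y55.642
M3 S464
G01 X214.771 Y79.241 F1922
G01 X191.172 Y89.016
G01 X167.573 Y79.241
G01 X157.798 Y55.642
G01 X167.573 Y32.043
G01 X191.172 Y22.268
G01 X214.771 Y32.043
G01 X224.546 Y55.642
M5
G00 X25.776 Y179.511
M3 S464
G01 X39.206 Y181.388 F1922
G01 X47.546 Y170.695
G01 X42.456 Y158.127
G01 X29.026 Y156.250
G01 X20.686 Y166.943
G01 X25.776 Y179.511
M5
G00 X102.016 Y76.894
M3 S464
G01 X84.674 Y210.678 F1922
G01 X46.809 Y53.265
G01 X226.380 Y157.602
G01 X102.016 Y76.894
M5
G00 X156.125 Y132.185
M3 S464
G01 X143.520 Y145.306 F1922
G01 X152.103 Y161.348
G01 X170.013 Y158.142
G01 X172.498 Y140.119
G01 X156.125 Y132.185
M5
G00 X44.213 Y53.216
M3 S464
G01 X214.184 Y131.958 F1922
G01 X115.687 Y51.203
G01 X174.740 Y155.659
G01 X44.213 Y53.216
M5

1 u = 1 mm; y_m = 217.536 − y.

[1] `<rect>` rectangle, #0000ff→score S464 F1922: (48.655,133.047) → (158.989,133.047) → (158.989,34.051) → (48.655,34.051) → (48.655,133.047) (closed)

[2] `<circle>` circle, #0000ff→score S464 F1922: (224.546,55.642) → (214.771,79.241) → (191.172,89.016) → (167.573,79.241) → (157.798,55.642) → (167.573,32.043) → (191.172,22.268) → (214.771,32.043) → (224.546,55.642) (closed)

[3] `<path>` regular polygon, #0000ff→score S464 F1922: (25.776,179.511) → (39.206,181.388) → (47.546,170.695) → (42.456,158.127) → (29.026,156.250) → (20.686,166.943) → (25.776,179.511) (closed)

[4] `<path>` closed polygon, #0000ff→score S464 F1922: (102.016,76.894) → (84.674,210.678) → (46.809,53.265) → (226.380,157.602) → (102.016,76.894) (closed)

[5] `<path>` regular polygon, #0000ff→score S464 F1922: (156.125,132.185) → (143.520,145.306) → (152.103,161.348) → (170.013,158.142) → (172.498,140.119) → (156.125,132.185) (closed)

[6] `<path>` closed polygon, #0000ff→score S464 F1922: (44.213,53.216) → (214.184,131.958) → (115.687,51.203) → (174.740,155.659) → (44.213,53.216) (closed)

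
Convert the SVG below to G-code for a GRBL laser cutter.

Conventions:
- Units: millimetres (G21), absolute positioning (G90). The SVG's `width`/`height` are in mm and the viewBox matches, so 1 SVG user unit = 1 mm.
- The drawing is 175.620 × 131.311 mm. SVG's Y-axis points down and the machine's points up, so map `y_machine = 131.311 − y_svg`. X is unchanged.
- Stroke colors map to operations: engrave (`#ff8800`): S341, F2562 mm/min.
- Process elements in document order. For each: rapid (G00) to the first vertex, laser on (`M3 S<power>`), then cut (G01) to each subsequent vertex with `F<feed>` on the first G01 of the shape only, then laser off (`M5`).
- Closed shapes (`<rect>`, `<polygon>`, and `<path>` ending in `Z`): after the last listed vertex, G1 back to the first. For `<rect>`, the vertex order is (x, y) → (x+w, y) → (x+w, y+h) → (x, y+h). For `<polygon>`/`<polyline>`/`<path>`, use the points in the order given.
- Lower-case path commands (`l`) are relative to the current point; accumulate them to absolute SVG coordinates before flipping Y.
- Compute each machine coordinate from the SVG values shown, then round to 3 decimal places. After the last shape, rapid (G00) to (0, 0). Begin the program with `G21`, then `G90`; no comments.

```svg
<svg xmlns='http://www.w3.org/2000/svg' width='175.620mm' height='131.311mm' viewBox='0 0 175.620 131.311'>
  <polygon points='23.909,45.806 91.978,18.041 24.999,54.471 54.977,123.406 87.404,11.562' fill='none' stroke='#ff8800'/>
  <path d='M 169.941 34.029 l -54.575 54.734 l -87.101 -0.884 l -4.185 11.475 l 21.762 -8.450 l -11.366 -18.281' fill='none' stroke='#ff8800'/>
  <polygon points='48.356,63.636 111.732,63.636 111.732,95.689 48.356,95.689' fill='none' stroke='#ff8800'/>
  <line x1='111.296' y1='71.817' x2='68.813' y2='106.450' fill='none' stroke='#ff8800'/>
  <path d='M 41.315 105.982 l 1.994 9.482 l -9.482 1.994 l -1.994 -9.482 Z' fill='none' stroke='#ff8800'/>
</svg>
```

1 u = 1 mm; y_m = 131.311 − y.

[1] `<polygon>` closed polygon, #ff8800→engrave S341 F2562: (23.909,85.505) → (91.978,113.270) → (24.999,76.840) → (54.977,7.905) → (87.404,119.749) → (23.909,85.505) (closed)

[2] `<path>` open polyline, #ff8800→engrave S341 F2562: (169.941,97.282) → (115.366,42.548) → (28.265,43.432) → (24.080,31.957) → (45.842,40.407) → (34.476,58.688)

[3] `<polygon>` rectangle, #ff8800→engrave S341 F2562: (48.356,67.675) → (111.732,67.675) → (111.732,35.622) → (48.356,35.622) → (48.356,67.675) (closed)

[4] `<line>` line segment, #ff8800→engrave S341 F2562: (111.296,59.494) → (68.813,24.861)

[5] `<path>` regular polygon, #ff8800→engrave S341 F2562: (41.315,25.329) → (43.309,15.847) → (33.827,13.853) → (31.833,23.335) → (41.315,25.329) (closed)

G21
G90
G00 X23.909 Y85.505
M3 S341
G01 X91.978 Y113.270 F2562
G01 X24.999 Y76.840
G01 X54.977 Y7.905
G01 X87.404 Y119.749
G01 X23.909 Y85.505
M5
G00 X169.941 Y97.282
M3 S341
G01 X115.366 Y42.548 F2562
G01 X28.265 Y43.432
G01 X24.080 Y31.957
G01 X45.842 Y40.407
G01 X34.476 Y58.688
M5
G00 X48.356 Y67.675
M3 S341
G01 X111.732 Y67.675 F2562
G01 X111.732 Y35.622
G01 X48.356 Y35.622
G01 X48.356 Y67.675
M5
G00 X111.296 Y59.494
M3 S341
G01 X68.813 Y24.861 F2562
M5
G00 X41.315 Y25.329
M3 S341
G01 X43.309 Y15.847 F2562
G01 X33.827 Y13.853
G01 X31.833 Y23.335
G01 X41.315 Y25.329
M5
G00 X0.000 Y0.000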